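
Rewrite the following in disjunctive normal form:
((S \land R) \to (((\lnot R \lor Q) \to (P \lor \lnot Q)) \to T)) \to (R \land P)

(S \land R \land \lnot Q \land \lnot T) \lor (R \land P)

((S \land R) \to (((\lnot R \lor Q) \to (P \lor \lnot Q)) \to T)) \to (R \land P)
⇔ \lnot ((S \land R) \to (((\lnot R \lor Q) \to (P \lor \lnot Q)) \to T)) \lor (R \land P)   [eliminate \to]
⇔ \lnot (\lnot (S \land R) \lor (((\lnot R \lor Q) \to (P \lor \lnot Q)) \to T)) \lor (R \land P)   [eliminate \to]
⇔ \lnot (\lnot (S \land R) \lor \lnot ((\lnot R \lor Q) \to (P \lor \lnot Q)) \lor T) \lor (R \land P)   [eliminate \to]
⇔ \lnot (\lnot (S \land R) \lor \lnot (\lnot (\lnot R \lor Q) \lor P \lor \lnot Q) \lor T) \lor (R \land P)   [eliminate \to]
⇔ (\lnot \lnot (S \land R) \land \lnot \lnot (\lnot (\lnot R \lor Q) \lor P \lor \lnot Q) \land \lnot T) \lor (R \land P)   [De Morgan]
⇔ (S \land R \land \lnot \lnot (\lnot (\lnot R \lor Q) \lor P \lor \lnot Q) \land \lnot T) \lor (R \land P)   [double negation]
⇔ (S \land R \land (\lnot (\lnot R \lor Q) \lor P \lor \lnot Q) \land \lnot T) \lor (R \land P)   [double negation]
⇔ (S \land R \land ((\lnot \lnot R \land \lnot Q) \lor P \lor \lnot Q) \land \lnot T) \lor (R \land P)   [De Morgan]
⇔ (S \land R \land ((R \land \lnot Q) \lor P \lor \lnot Q) \land \lnot T) \lor (R \land P)   [double negation]
⇔ (S \land R \land R \land \lnot Q \land \lnot T) \lor (S \land R \land P \land \lnot T) \lor (S \land R \land \lnot Q \land \lnot T) \lor (R \land P)   [distribute \land over \lor]
⇔ (S \land R \land \lnot Q \land \lnot T) \lor (R \land P)   [simplify]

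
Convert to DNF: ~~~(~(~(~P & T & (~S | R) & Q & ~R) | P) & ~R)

~~~(~(~(~P & T & (~S | R) & Q & ~R) | P) & ~R)
≡ ~(~(~(~P & T & (~S | R) & Q & ~R) | P) & ~R)
≡ ~~(~(~P & T & (~S | R) & Q & ~R) | P) | ~~R
≡ ~(~P & T & (~S | R) & Q & ~R) | P | ~~R
≡ ~~P | ~T | ~(~S | R) | ~Q | ~~R | P | ~~R
≡ P | ~T | ~(~S | R) | ~Q | ~~R | P | ~~R
≡ P | ~T | (~~S & ~R) | ~Q | ~~R | P | ~~R
≡ P | ~T | (S & ~R) | ~Q | ~~R | P | ~~R
≡ P | ~T | (S & ~R) | ~Q | R | P | ~~R
≡ P | ~T | (S & ~R) | ~Q | R | P | R
≡ P | ~T | (S & ~R) | ~Q | R

P | ~T | (S & ~R) | ~Q | R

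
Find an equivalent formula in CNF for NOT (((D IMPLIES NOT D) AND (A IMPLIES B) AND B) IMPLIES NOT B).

NOT D AND B

NOT (((D IMPLIES NOT D) AND (A IMPLIES B) AND B) IMPLIES NOT B)
= NOT (NOT ((D IMPLIES NOT D) AND (A IMPLIES B) AND B) OR NOT B)   [eliminate IMPLIES]
= NOT (NOT ((NOT D OR NOT D) AND (A IMPLIES B) AND B) OR NOT B)   [eliminate IMPLIES]
= NOT (NOT ((NOT D OR NOT D) AND (NOT A OR B) AND B) OR NOT B)   [eliminate IMPLIES]
= NOT NOT ((NOT D OR NOT D) AND (NOT A OR B) AND B) AND NOT NOT B   [De Morgan]
= (NOT D OR NOT D) AND (NOT A OR B) AND B AND NOT NOT B   [double negation]
= (NOT D OR NOT D) AND (NOT A OR B) AND B AND B   [double negation]
= NOT D AND B   [simplify]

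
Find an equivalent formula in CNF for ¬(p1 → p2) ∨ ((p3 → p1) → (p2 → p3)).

¬(p1 → p2) ∨ ((p3 → p1) → (p2 → p3))
= ¬(¬p1 ∨ p2) ∨ ((p3 → p1) → (p2 → p3))
= ¬(¬p1 ∨ p2) ∨ ¬(p3 → p1) ∨ (p2 → p3)
= ¬(¬p1 ∨ p2) ∨ ¬(¬p3 ∨ p1) ∨ (p2 → p3)
= ¬(¬p1 ∨ p2) ∨ ¬(¬p3 ∨ p1) ∨ ¬p2 ∨ p3
= ¬¬p1 ∧ ¬p2 ∨ ¬(¬p3 ∨ p1) ∨ ¬p2 ∨ p3
= p1 ∧ ¬p2 ∨ ¬(¬p3 ∨ p1) ∨ ¬p2 ∨ p3
= p1 ∧ ¬p2 ∨ ¬¬p3 ∧ ¬p1 ∨ ¬p2 ∨ p3
= p1 ∧ ¬p2 ∨ p3 ∧ ¬p1 ∨ ¬p2 ∨ p3
= (p1 ∨ p3 ∨ ¬p2 ∨ p3) ∧ (p1 ∨ ¬p1 ∨ ¬p2 ∨ p3) ∧ (¬p2 ∨ p3 ∨ ¬p2 ∨ p3) ∧ (¬p2 ∨ ¬p1 ∨ ¬p2 ∨ p3)
= ¬p2 ∨ p3

¬p2 ∨ p3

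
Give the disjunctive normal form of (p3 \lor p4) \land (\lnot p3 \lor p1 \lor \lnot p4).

(p3 \lor p4) \land (\lnot p3 \lor p1 \lor \lnot p4)
= (p3 \land \lnot p3) \lor (p3 \land p1) \lor (p3 \land \lnot p4) \lor (p4 \land \lnot p3) \lor (p4 \land p1) \lor (p4 \land \lnot p4)
= (p3 \land p1) \lor (p3 \land \lnot p4) \lor (p4 \land \lnot p3) \lor (p4 \land p1)

(p3 \land p1) \lor (p3 \land \lnot p4) \lor (p4 \land \lnot p3) \lor (p4 \land p1)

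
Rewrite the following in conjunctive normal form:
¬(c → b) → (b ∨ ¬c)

¬c ∨ b

¬(c → b) → (b ∨ ¬c)
= ¬¬(c → b) ∨ b ∨ ¬c
= ¬¬(¬c ∨ b) ∨ b ∨ ¬c
= ¬c ∨ b ∨ b ∨ ¬c
= ¬c ∨ b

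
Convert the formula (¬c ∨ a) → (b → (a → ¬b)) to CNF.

(¬c ∨ a) → (b → (a → ¬b))
= ¬(¬c ∨ a) ∨ (b → (a → ¬b))   — eliminate →
= ¬(¬c ∨ a) ∨ ¬b ∨ (a → ¬b)   — eliminate →
= ¬(¬c ∨ a) ∨ ¬b ∨ ¬a ∨ ¬b   — eliminate →
= (¬¬c ∧ ¬a) ∨ ¬b ∨ ¬a ∨ ¬b   — De Morgan
= (c ∧ ¬a) ∨ ¬b ∨ ¬a ∨ ¬b   — double negation
= (c ∨ ¬b ∨ ¬a ∨ ¬b) ∧ (¬a ∨ ¬b ∨ ¬a ∨ ¬b)   — distribute ∨ over ∧
= ¬a ∨ ¬b   — simplify

¬a ∨ ¬b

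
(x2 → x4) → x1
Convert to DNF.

(x2 ∧ ¬x4) ∨ x1

(x2 → x4) → x1
≡ ¬(x2 → x4) ∨ x1   [eliminate →]
≡ ¬(¬x2 ∨ x4) ∨ x1   [eliminate →]
≡ (¬¬x2 ∧ ¬x4) ∨ x1   [De Morgan]
≡ (x2 ∧ ¬x4) ∨ x1   [double negation]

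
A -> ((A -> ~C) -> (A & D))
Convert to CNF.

A -> ((A -> ~C) -> (A & D))
⇔ ~A | ((A -> ~C) -> (A & D))   (eliminate ->)
⇔ ~A | ~(A -> ~C) | (A & D)   (eliminate ->)
⇔ ~A | ~(~A | ~C) | (A & D)   (eliminate ->)
⇔ ~A | (~~A & ~~C) | (A & D)   (De Morgan)
⇔ ~A | (A & ~~C) | (A & D)   (double negation)
⇔ ~A | (A & C) | (A & D)   (double negation)
⇔ (~A | A | A) & (~A | A | D) & (~A | C | A) & (~A | C | D)   (distribute | over &)
⇔ ~A | C | D   (simplify)

~A | C | D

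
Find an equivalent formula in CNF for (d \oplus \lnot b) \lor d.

(d \oplus \lnot b) \lor d
≡ ((d \lor \lnot b) \land \lnot (d \land \lnot b)) \lor d   [expand \oplus]
≡ ((d \lor \lnot b) \land (\lnot d \lor \lnot \lnot b)) \lor d   [De Morgan]
≡ ((d \lor \lnot b) \land (\lnot d \lor b)) \lor d   [double negation]
≡ (d \lor \lnot b \lor d) \land (\lnot d \lor b \lor d)   [distribute \lor over \land]
≡ d \lor \lnot b   [simplify]

d \lor \lnot b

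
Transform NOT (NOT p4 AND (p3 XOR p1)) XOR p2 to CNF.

(p4 OR NOT p3 OR p1 OR p2) AND (p4 OR NOT p1 OR p3 OR p2) AND (NOT p4 OR NOT p2) AND (p3 OR p1 OR NOT p2) AND (NOT p3 OR NOT p1 OR NOT p2)

NOT (NOT p4 AND (p3 XOR p1)) XOR p2
≡ (NOT (NOT p4 AND (p3 XOR p1)) OR p2) AND NOT (NOT (NOT p4 AND (p3 XOR p1)) AND p2)
≡ (NOT (NOT p4 AND (p3 OR p1) AND NOT (p3 AND p1)) OR p2) AND NOT (NOT (NOT p4 AND (p3 XOR p1)) AND p2)
≡ (NOT (NOT p4 AND (p3 OR p1) AND NOT (p3 AND p1)) OR p2) AND NOT (NOT (NOT p4 AND (p3 OR p1) AND NOT (p3 AND p1)) AND p2)
≡ (NOT NOT p4 OR NOT (p3 OR p1) OR NOT NOT (p3 AND p1) OR p2) AND NOT (NOT (NOT p4 AND (p3 OR p1) AND NOT (p3 AND p1)) AND p2)
≡ (p4 OR NOT (p3 OR p1) OR NOT NOT (p3 AND p1) OR p2) AND NOT (NOT (NOT p4 AND (p3 OR p1) AND NOT (p3 AND p1)) AND p2)
≡ (p4 OR (NOT p3 AND NOT p1) OR NOT NOT (p3 AND p1) OR p2) AND NOT (NOT (NOT p4 AND (p3 OR p1) AND NOT (p3 AND p1)) AND p2)
≡ (p4 OR (NOT p3 AND NOT p1) OR (p3 AND p1) OR p2) AND NOT (NOT (NOT p4 AND (p3 OR p1) AND NOT (p3 AND p1)) AND p2)
≡ (p4 OR (NOT p3 AND NOT p1) OR (p3 AND p1) OR p2) AND (NOT NOT (NOT p4 AND (p3 OR p1) AND NOT (p3 AND p1)) OR NOT p2)
≡ (p4 OR (NOT p3 AND NOT p1) OR (p3 AND p1) OR p2) AND ((NOT p4 AND (p3 OR p1) AND NOT (p3 AND p1)) OR NOT p2)
≡ (p4 OR (NOT p3 AND NOT p1) OR (p3 AND p1) OR p2) AND ((NOT p4 AND (p3 OR p1) AND (NOT p3 OR NOT p1)) OR NOT p2)
≡ (p4 OR NOT p3 OR p3 OR p2) AND (p4 OR NOT p3 OR p1 OR p2) AND (p4 OR NOT p1 OR p3 OR p2) AND (p4 OR NOT p1 OR p1 OR p2) AND (NOT p4 OR NOT p2) AND (p3 OR p1 OR NOT p2) AND (NOT p3 OR NOT p1 OR NOT p2)
≡ (p4 OR NOT p3 OR p1 OR p2) AND (p4 OR NOT p1 OR p3 OR p2) AND (NOT p4 OR NOT p2) AND (p3 OR p1 OR NOT p2) AND (NOT p3 OR NOT p1 OR NOT p2)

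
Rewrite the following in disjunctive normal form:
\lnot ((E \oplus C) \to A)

\lnot ((E \oplus C) \to A)
⇔ \lnot (\lnot (E \oplus C) \lor A)   (eliminate \to)
⇔ \lnot (\lnot ((E \land \lnot C) \lor (\lnot E \land C)) \lor A)   (expand \oplus)
⇔ \lnot \lnot ((E \land \lnot C) \lor (\lnot E \land C)) \land \lnot A   (De Morgan)
⇔ ((E \land \lnot C) \lor (\lnot E \land C)) \land \lnot A   (double negation)
⇔ (E \land \lnot C \land \lnot A) \lor (\lnot E \land C \land \lnot A)   (distribute \land over \lor)

(E \land \lnot C \land \lnot A) \lor (\lnot E \land C \land \lnot A)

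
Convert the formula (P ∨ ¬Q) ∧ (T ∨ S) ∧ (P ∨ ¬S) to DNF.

(P ∨ ¬Q) ∧ (T ∨ S) ∧ (P ∨ ¬S)
= (P ∧ T ∧ P) ∨ (P ∧ T ∧ ¬S) ∨ (P ∧ S ∧ P) ∨ (P ∧ S ∧ ¬S) ∨ (¬Q ∧ T ∧ P) ∨ (¬Q ∧ T ∧ ¬S) ∨ (¬Q ∧ S ∧ P) ∨ (¬Q ∧ S ∧ ¬S)   [distribute ∧ over ∨]
= (P ∧ T) ∨ (P ∧ S) ∨ (¬Q ∧ T ∧ ¬S)   [simplify]

(P ∧ T) ∨ (P ∧ S) ∨ (¬Q ∧ T ∧ ¬S)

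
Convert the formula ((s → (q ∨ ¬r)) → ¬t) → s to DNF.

(¬s ∧ t) ∨ (q ∧ t) ∨ (¬r ∧ t) ∨ s

((s → (q ∨ ¬r)) → ¬t) → s
⇔ ¬((s → (q ∨ ¬r)) → ¬t) ∨ s   [eliminate →]
⇔ ¬(¬(s → (q ∨ ¬r)) ∨ ¬t) ∨ s   [eliminate →]
⇔ ¬(¬(¬s ∨ q ∨ ¬r) ∨ ¬t) ∨ s   [eliminate →]
⇔ (¬¬(¬s ∨ q ∨ ¬r) ∧ ¬¬t) ∨ s   [De Morgan]
⇔ ((¬s ∨ q ∨ ¬r) ∧ ¬¬t) ∨ s   [double negation]
⇔ ((¬s ∨ q ∨ ¬r) ∧ t) ∨ s   [double negation]
⇔ (¬s ∧ t) ∨ (q ∧ t) ∨ (¬r ∧ t) ∨ s   [distribute ∧ over ∨]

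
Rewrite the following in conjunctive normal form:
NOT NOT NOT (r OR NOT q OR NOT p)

NOT r AND q AND p

NOT NOT NOT (r OR NOT q OR NOT p)
⇔ NOT (r OR NOT q OR NOT p)   (double negation)
⇔ NOT r AND NOT NOT q AND NOT NOT p   (De Morgan)
⇔ NOT r AND q AND NOT NOT p   (double negation)
⇔ NOT r AND q AND p   (double negation)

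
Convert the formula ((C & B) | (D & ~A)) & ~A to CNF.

((C & B) | (D & ~A)) & ~A
⇔ (C | D) & (C | ~A) & (B | D) & (B | ~A) & ~A   [distribute | over &]
⇔ (C | D) & (B | D) & ~A   [simplify]

(C | D) & (B | D) & ~A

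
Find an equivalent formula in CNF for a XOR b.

a XOR b
= (a OR b) AND NOT (a AND b)   — expand XOR
= (a OR b) AND (NOT a OR NOT b)   — De Morgan

(a OR b) AND (NOT a OR NOT b)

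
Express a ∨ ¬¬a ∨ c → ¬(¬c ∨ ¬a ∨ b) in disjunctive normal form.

a ∨ ¬¬a ∨ c → ¬(¬c ∨ ¬a ∨ b)
≡ ¬(a ∨ ¬¬a ∨ c) ∨ ¬(¬c ∨ ¬a ∨ b)   [eliminate →]
≡ ¬a ∧ ¬¬¬a ∧ ¬c ∨ ¬(¬c ∨ ¬a ∨ b)   [De Morgan]
≡ ¬a ∧ ¬a ∧ ¬c ∨ ¬(¬c ∨ ¬a ∨ b)   [double negation]
≡ ¬a ∧ ¬a ∧ ¬c ∨ ¬¬c ∧ ¬¬a ∧ ¬b   [De Morgan]
≡ ¬a ∧ ¬a ∧ ¬c ∨ c ∧ ¬¬a ∧ ¬b   [double negation]
≡ ¬a ∧ ¬a ∧ ¬c ∨ c ∧ a ∧ ¬b   [double negation]
≡ ¬a ∧ ¬c ∨ c ∧ a ∧ ¬b   [simplify]

¬a ∧ ¬c ∨ c ∧ a ∧ ¬b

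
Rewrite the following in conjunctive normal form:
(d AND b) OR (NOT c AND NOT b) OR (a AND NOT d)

(d AND b) OR (NOT c AND NOT b) OR (a AND NOT d)
≡ (d OR NOT c OR a) AND (d OR NOT c OR NOT d) AND (d OR NOT b OR a) AND (d OR NOT b OR NOT d) AND (b OR NOT c OR a) AND (b OR NOT c OR NOT d) AND (b OR NOT b OR a) AND (b OR NOT b OR NOT d)   [distribute OR over AND]
≡ (d OR NOT c OR a) AND (d OR NOT b OR a) AND (b OR NOT c OR a) AND (b OR NOT c OR NOT d)   [simplify]

(d OR NOT c OR a) AND (d OR NOT b OR a) AND (b OR NOT c OR a) AND (b OR NOT c OR NOT d)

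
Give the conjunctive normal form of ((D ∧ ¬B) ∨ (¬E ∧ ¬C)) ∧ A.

((D ∧ ¬B) ∨ (¬E ∧ ¬C)) ∧ A
⇔ (D ∨ ¬E) ∧ (D ∨ ¬C) ∧ (¬B ∨ ¬E) ∧ (¬B ∨ ¬C) ∧ A   — distribute ∨ over ∧

(D ∨ ¬E) ∧ (D ∨ ¬C) ∧ (¬B ∨ ¬E) ∧ (¬B ∨ ¬C) ∧ A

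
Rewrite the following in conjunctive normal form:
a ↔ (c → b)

(¬a ∨ ¬c ∨ b) ∧ (c ∨ a) ∧ (¬b ∨ a)

a ↔ (c → b)
≡ (a → (c → b)) ∧ ((c → b) → a)
≡ (¬a ∨ (c → b)) ∧ ((c → b) → a)
≡ (¬a ∨ ¬c ∨ b) ∧ ((c → b) → a)
≡ (¬a ∨ ¬c ∨ b) ∧ (¬(c → b) ∨ a)
≡ (¬a ∨ ¬c ∨ b) ∧ (¬(¬c ∨ b) ∨ a)
≡ (¬a ∨ ¬c ∨ b) ∧ ((¬¬c ∧ ¬b) ∨ a)
≡ (¬a ∨ ¬c ∨ b) ∧ ((c ∧ ¬b) ∨ a)
≡ (¬a ∨ ¬c ∨ b) ∧ (c ∨ a) ∧ (¬b ∨ a)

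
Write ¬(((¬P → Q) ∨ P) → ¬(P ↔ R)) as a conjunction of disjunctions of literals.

¬(((¬P → Q) ∨ P) → ¬(P ↔ R))
⇔ ¬(¬((¬P → Q) ∨ P) ∨ ¬(P ↔ R))   [eliminate →]
⇔ ¬(¬(¬¬P ∨ Q ∨ P) ∨ ¬(P ↔ R))   [eliminate →]
⇔ ¬(¬(¬¬P ∨ Q ∨ P) ∨ ¬((P → R) ∧ (R → P)))   [eliminate ↔]
⇔ ¬(¬(¬¬P ∨ Q ∨ P) ∨ ¬((¬P ∨ R) ∧ (R → P)))   [eliminate →]
⇔ ¬(¬(¬¬P ∨ Q ∨ P) ∨ ¬((¬P ∨ R) ∧ (¬R ∨ P)))   [eliminate →]
⇔ ¬¬(¬¬P ∨ Q ∨ P) ∧ ¬¬((¬P ∨ R) ∧ (¬R ∨ P))   [De Morgan]
⇔ (¬¬P ∨ Q ∨ P) ∧ ¬¬((¬P ∨ R) ∧ (¬R ∨ P))   [double negation]
⇔ (P ∨ Q ∨ P) ∧ ¬¬((¬P ∨ R) ∧ (¬R ∨ P))   [double negation]
⇔ (P ∨ Q ∨ P) ∧ (¬P ∨ R) ∧ (¬R ∨ P)   [double negation]
⇔ (P ∨ Q) ∧ (¬P ∨ R) ∧ (¬R ∨ P)   [simplify]

(P ∨ Q) ∧ (¬P ∨ R) ∧ (¬R ∨ P)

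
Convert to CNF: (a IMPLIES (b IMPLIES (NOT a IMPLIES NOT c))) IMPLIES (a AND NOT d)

a AND (b OR NOT d) AND (NOT a OR NOT d) AND (c OR NOT d)

(a IMPLIES (b IMPLIES (NOT a IMPLIES NOT c))) IMPLIES (a AND NOT d)
≡ NOT (a IMPLIES (b IMPLIES (NOT a IMPLIES NOT c))) OR (a AND NOT d)   — eliminate IMPLIES
≡ NOT (NOT a OR (b IMPLIES (NOT a IMPLIES NOT c))) OR (a AND NOT d)   — eliminate IMPLIES
≡ NOT (NOT a OR NOT b OR (NOT a IMPLIES NOT c)) OR (a AND NOT d)   — eliminate IMPLIES
≡ NOT (NOT a OR NOT b OR NOT NOT a OR NOT c) OR (a AND NOT d)   — eliminate IMPLIES
≡ (NOT NOT a AND NOT NOT b AND NOT NOT NOT a AND NOT NOT c) OR (a AND NOT d)   — De Morgan
≡ (a AND NOT NOT b AND NOT NOT NOT a AND NOT NOT c) OR (a AND NOT d)   — double negation
≡ (a AND b AND NOT NOT NOT a AND NOT NOT c) OR (a AND NOT d)   — double negation
≡ (a AND b AND NOT a AND NOT NOT c) OR (a AND NOT d)   — double negation
≡ (a AND b AND NOT a AND c) OR (a AND NOT d)   — double negation
≡ (a OR a) AND (a OR NOT d) AND (b OR a) AND (b OR NOT d) AND (NOT a OR a) AND (NOT a OR NOT d) AND (c OR a) AND (c OR NOT d)   — distribute OR over AND
≡ a AND (b OR NOT d) AND (NOT a OR NOT d) AND (c OR NOT d)   — simplify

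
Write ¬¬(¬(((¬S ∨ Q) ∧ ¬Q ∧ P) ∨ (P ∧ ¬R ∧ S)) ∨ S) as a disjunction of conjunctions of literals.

(Q ∧ R) ∨ (Q ∧ ¬S) ∨ ¬P ∨ S

¬¬(¬(((¬S ∨ Q) ∧ ¬Q ∧ P) ∨ (P ∧ ¬R ∧ S)) ∨ S)
≡ ¬(((¬S ∨ Q) ∧ ¬Q ∧ P) ∨ (P ∧ ¬R ∧ S)) ∨ S   [double negation]
≡ (¬((¬S ∨ Q) ∧ ¬Q ∧ P) ∧ ¬(P ∧ ¬R ∧ S)) ∨ S   [De Morgan]
≡ ((¬(¬S ∨ Q) ∨ ¬¬Q ∨ ¬P) ∧ ¬(P ∧ ¬R ∧ S)) ∨ S   [De Morgan]
≡ (((¬¬S ∧ ¬Q) ∨ ¬¬Q ∨ ¬P) ∧ ¬(P ∧ ¬R ∧ S)) ∨ S   [De Morgan]
≡ (((S ∧ ¬Q) ∨ ¬¬Q ∨ ¬P) ∧ ¬(P ∧ ¬R ∧ S)) ∨ S   [double negation]
≡ (((S ∧ ¬Q) ∨ Q ∨ ¬P) ∧ ¬(P ∧ ¬R ∧ S)) ∨ S   [double negation]
≡ (((S ∧ ¬Q) ∨ Q ∨ ¬P) ∧ (¬P ∨ ¬¬R ∨ ¬S)) ∨ S   [De Morgan]
≡ (((S ∧ ¬Q) ∨ Q ∨ ¬P) ∧ (¬P ∨ R ∨ ¬S)) ∨ S   [double negation]
≡ (S ∧ ¬Q ∧ ¬P) ∨ (S ∧ ¬Q ∧ R) ∨ (S ∧ ¬Q ∧ ¬S) ∨ (Q ∧ ¬P) ∨ (Q ∧ R) ∨ (Q ∧ ¬S) ∨ (¬P ∧ ¬P) ∨ (¬P ∧ R) ∨ (¬P ∧ ¬S) ∨ S   [distribute ∧ over ∨]
≡ (Q ∧ R) ∨ (Q ∧ ¬S) ∨ ¬P ∨ S   [simplify]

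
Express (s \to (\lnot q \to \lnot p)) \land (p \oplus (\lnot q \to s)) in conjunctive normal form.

(s \to (\lnot q \to \lnot p)) \land (p \oplus (\lnot q \to s))
= (\lnot s \lor (\lnot q \to \lnot p)) \land (p \oplus (\lnot q \to s))   [eliminate \to]
= (\lnot s \lor \lnot \lnot q \lor \lnot p) \land (p \oplus (\lnot q \to s))   [eliminate \to]
= (\lnot s \lor \lnot \lnot q \lor \lnot p) \land (p \lor (\lnot q \to s)) \land \lnot (p \land (\lnot q \to s))   [expand \oplus]
= (\lnot s \lor \lnot \lnot q \lor \lnot p) \land (p \lor \lnot \lnot q \lor s) \land \lnot (p \land (\lnot q \to s))   [eliminate \to]
= (\lnot s \lor \lnot \lnot q \lor \lnot p) \land (p \lor \lnot \lnot q \lor s) \land \lnot (p \land (\lnot \lnot q \lor s))   [eliminate \to]
= (\lnot s \lor q \lor \lnot p) \land (p \lor \lnot \lnot q \lor s) \land \lnot (p \land (\lnot \lnot q \lor s))   [double negation]
= (\lnot s \lor q \lor \lnot p) \land (p \lor q \lor s) \land \lnot (p \land (\lnot \lnot q \lor s))   [double negation]
= (\lnot s \lor q \lor \lnot p) \land (p \lor q \lor s) \land (\lnot p \lor \lnot (\lnot \lnot q \lor s))   [De Morgan]
= (\lnot s \lor q \lor \lnot p) \land (p \lor q \lor s) \land (\lnot p \lor (\lnot \lnot \lnot q \land \lnot s))   [De Morgan]
= (\lnot s \lor q \lor \lnot p) \land (p \lor q \lor s) \land (\lnot p \lor (\lnot q \land \lnot s))   [double negation]
= (\lnot s \lor q \lor \lnot p) \land (p \lor q \lor s) \land (\lnot p \lor \lnot q) \land (\lnot p \lor \lnot s)   [distribute \lor over \land]
= (p \lor q \lor s) \land (\lnot p \lor \lnot q) \land (\lnot p \lor \lnot s)   [simplify]

(p \lor q \lor s) \land (\lnot p \lor \lnot q) \land (\lnot p \lor \lnot s)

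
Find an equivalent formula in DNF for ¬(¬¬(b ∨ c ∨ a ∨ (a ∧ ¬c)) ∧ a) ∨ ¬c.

¬(¬¬(b ∨ c ∨ a ∨ (a ∧ ¬c)) ∧ a) ∨ ¬c
= ¬¬¬(b ∨ c ∨ a ∨ (a ∧ ¬c)) ∨ ¬a ∨ ¬c
= ¬(b ∨ c ∨ a ∨ (a ∧ ¬c)) ∨ ¬a ∨ ¬c
= (¬b ∧ ¬c ∧ ¬a ∧ ¬(a ∧ ¬c)) ∨ ¬a ∨ ¬c
= (¬b ∧ ¬c ∧ ¬a ∧ (¬a ∨ ¬¬c)) ∨ ¬a ∨ ¬c
= (¬b ∧ ¬c ∧ ¬a ∧ (¬a ∨ c)) ∨ ¬a ∨ ¬c
= (¬b ∧ ¬c ∧ ¬a ∧ ¬a) ∨ (¬b ∧ ¬c ∧ ¬a ∧ c) ∨ ¬a ∨ ¬c
= ¬a ∨ ¬c

¬a ∨ ¬c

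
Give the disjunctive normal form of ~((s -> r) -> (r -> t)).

~((s -> r) -> (r -> t))
≡ ~(~(s -> r) | (r -> t))   [eliminate ->]
≡ ~(~(~s | r) | (r -> t))   [eliminate ->]
≡ ~(~(~s | r) | ~r | t)   [eliminate ->]
≡ ~~(~s | r) & ~~r & ~t   [De Morgan]
≡ (~s | r) & ~~r & ~t   [double negation]
≡ (~s | r) & r & ~t   [double negation]
≡ (~s & r & ~t) | (r & r & ~t)   [distribute & over |]
≡ r & ~t   [simplify]

r & ~t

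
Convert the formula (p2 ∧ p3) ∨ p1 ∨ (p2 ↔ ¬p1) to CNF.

(p2 ∧ p3) ∨ p1 ∨ (p2 ↔ ¬p1)
≡ (p2 ∧ p3) ∨ p1 ∨ ((p2 → ¬p1) ∧ (¬p1 → p2))
≡ (p2 ∧ p3) ∨ p1 ∨ ((¬p2 ∨ ¬p1) ∧ (¬p1 → p2))
≡ (p2 ∧ p3) ∨ p1 ∨ ((¬p2 ∨ ¬p1) ∧ (¬¬p1 ∨ p2))
≡ (p2 ∧ p3) ∨ p1 ∨ ((¬p2 ∨ ¬p1) ∧ (p1 ∨ p2))
≡ (p2 ∨ p1 ∨ ¬p2 ∨ ¬p1) ∧ (p2 ∨ p1 ∨ p1 ∨ p2) ∧ (p3 ∨ p1 ∨ ¬p2 ∨ ¬p1) ∧ (p3 ∨ p1 ∨ p1 ∨ p2)
≡ p2 ∨ p1

p2 ∨ p1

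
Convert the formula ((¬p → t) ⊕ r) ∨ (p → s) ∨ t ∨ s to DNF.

((¬p → t) ⊕ r) ∨ (p → s) ∨ t ∨ s
≡ ((¬p → t) ∧ ¬r) ∨ (¬(¬p → t) ∧ r) ∨ (p → s) ∨ t ∨ s
≡ ((¬¬p ∨ t) ∧ ¬r) ∨ (¬(¬p → t) ∧ r) ∨ (p → s) ∨ t ∨ s
≡ ((¬¬p ∨ t) ∧ ¬r) ∨ (¬(¬¬p ∨ t) ∧ r) ∨ (p → s) ∨ t ∨ s
≡ ((¬¬p ∨ t) ∧ ¬r) ∨ (¬(¬¬p ∨ t) ∧ r) ∨ ¬p ∨ s ∨ t ∨ s
≡ ((p ∨ t) ∧ ¬r) ∨ (¬(¬¬p ∨ t) ∧ r) ∨ ¬p ∨ s ∨ t ∨ s
≡ ((p ∨ t) ∧ ¬r) ∨ (¬¬¬p ∧ ¬t ∧ r) ∨ ¬p ∨ s ∨ t ∨ s
≡ ((p ∨ t) ∧ ¬r) ∨ (¬p ∧ ¬t ∧ r) ∨ ¬p ∨ s ∨ t ∨ s
≡ (p ∧ ¬r) ∨ (t ∧ ¬r) ∨ (¬p ∧ ¬t ∧ r) ∨ ¬p ∨ s ∨ t ∨ s
≡ (p ∧ ¬r) ∨ ¬p ∨ s ∨ t

(p ∧ ¬r) ∨ ¬p ∨ s ∨ t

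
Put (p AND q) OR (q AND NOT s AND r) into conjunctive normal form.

(p OR NOT s) AND (p OR r) AND q

(p AND q) OR (q AND NOT s AND r)
⇔ (p OR q) AND (p OR NOT s) AND (p OR r) AND (q OR q) AND (q OR NOT s) AND (q OR r)
⇔ (p OR NOT s) AND (p OR r) AND q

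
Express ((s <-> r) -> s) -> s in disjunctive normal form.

((s <-> r) -> s) -> s
= ~((s <-> r) -> s) | s   [eliminate ->]
= ~(~(s <-> r) | s) | s   [eliminate ->]
= ~(~((s -> r) & (r -> s)) | s) | s   [eliminate <->]
= ~(~((~s | r) & (r -> s)) | s) | s   [eliminate ->]
= ~(~((~s | r) & (~r | s)) | s) | s   [eliminate ->]
= (~~((~s | r) & (~r | s)) & ~s) | s   [De Morgan]
= ((~s | r) & (~r | s) & ~s) | s   [double negation]
= (~s & ~r & ~s) | (~s & s & ~s) | (r & ~r & ~s) | (r & s & ~s) | s   [distribute & over |]
= (~s & ~r) | s   [simplify]

(~s & ~r) | s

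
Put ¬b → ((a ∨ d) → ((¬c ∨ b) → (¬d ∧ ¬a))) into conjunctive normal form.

(b ∨ ¬a ∨ c) ∧ (b ∨ ¬d ∨ c)

¬b → ((a ∨ d) → ((¬c ∨ b) → (¬d ∧ ¬a)))
⇔ ¬¬b ∨ ((a ∨ d) → ((¬c ∨ b) → (¬d ∧ ¬a)))   — eliminate →
⇔ ¬¬b ∨ ¬(a ∨ d) ∨ ((¬c ∨ b) → (¬d ∧ ¬a))   — eliminate →
⇔ ¬¬b ∨ ¬(a ∨ d) ∨ ¬(¬c ∨ b) ∨ (¬d ∧ ¬a)   — eliminate →
⇔ b ∨ ¬(a ∨ d) ∨ ¬(¬c ∨ b) ∨ (¬d ∧ ¬a)   — double negation
⇔ b ∨ (¬a ∧ ¬d) ∨ ¬(¬c ∨ b) ∨ (¬d ∧ ¬a)   — De Morgan
⇔ b ∨ (¬a ∧ ¬d) ∨ (¬¬c ∧ ¬b) ∨ (¬d ∧ ¬a)   — De Morgan
⇔ b ∨ (¬a ∧ ¬d) ∨ (c ∧ ¬b) ∨ (¬d ∧ ¬a)   — double negation
⇔ (b ∨ ¬a ∨ c ∨ ¬d) ∧ (b ∨ ¬a ∨ c ∨ ¬a) ∧ (b ∨ ¬a ∨ ¬b ∨ ¬d) ∧ (b ∨ ¬a ∨ ¬b ∨ ¬a) ∧ (b ∨ ¬d ∨ c ∨ ¬d) ∧ (b ∨ ¬d ∨ c ∨ ¬a) ∧ (b ∨ ¬d ∨ ¬b ∨ ¬d) ∧ (b ∨ ¬d ∨ ¬b ∨ ¬a)   — distribute ∨ over ∧
⇔ (b ∨ ¬a ∨ c) ∧ (b ∨ ¬d ∨ c)   — simplify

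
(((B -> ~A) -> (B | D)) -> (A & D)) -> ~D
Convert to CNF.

(((B -> ~A) -> (B | D)) -> (A & D)) -> ~D
≡ ~(((B -> ~A) -> (B | D)) -> (A & D)) | ~D
≡ ~(~((B -> ~A) -> (B | D)) | (A & D)) | ~D
≡ ~(~(~(B -> ~A) | B | D) | (A & D)) | ~D
≡ ~(~(~(~B | ~A) | B | D) | (A & D)) | ~D
≡ (~~(~(~B | ~A) | B | D) & ~(A & D)) | ~D
≡ ((~(~B | ~A) | B | D) & ~(A & D)) | ~D
≡ (((~~B & ~~A) | B | D) & ~(A & D)) | ~D
≡ (((B & ~~A) | B | D) & ~(A & D)) | ~D
≡ (((B & A) | B | D) & ~(A & D)) | ~D
≡ (((B & A) | B | D) & (~A | ~D)) | ~D
≡ (B | B | D | ~D) & (A | B | D | ~D) & (~A | ~D | ~D)
≡ ~A | ~D

~A | ~D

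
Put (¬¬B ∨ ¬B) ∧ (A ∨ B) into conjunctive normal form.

(¬¬B ∨ ¬B) ∧ (A ∨ B)
= (B ∨ ¬B) ∧ (A ∨ B)   [double negation]
= A ∨ B   [simplify]

A ∨ B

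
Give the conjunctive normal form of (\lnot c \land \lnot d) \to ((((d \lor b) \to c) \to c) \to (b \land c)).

c \lor d \lor \lnot b

(\lnot c \land \lnot d) \to ((((d \lor b) \to c) \to c) \to (b \land c))
≡ \lnot (\lnot c \land \lnot d) \lor ((((d \lor b) \to c) \to c) \to (b \land c))   — eliminate \to
≡ \lnot (\lnot c \land \lnot d) \lor \lnot (((d \lor b) \to c) \to c) \lor (b \land c)   — eliminate \to
≡ \lnot (\lnot c \land \lnot d) \lor \lnot (\lnot ((d \lor b) \to c) \lor c) \lor (b \land c)   — eliminate \to
≡ \lnot (\lnot c \land \lnot d) \lor \lnot (\lnot (\lnot (d \lor b) \lor c) \lor c) \lor (b \land c)   — eliminate \to
≡ \lnot \lnot c \lor \lnot \lnot d \lor \lnot (\lnot (\lnot (d \lor b) \lor c) \lor c) \lor (b \land c)   — De Morgan
≡ c \lor \lnot \lnot d \lor \lnot (\lnot (\lnot (d \lor b) \lor c) \lor c) \lor (b \land c)   — double negation
≡ c \lor d \lor \lnot (\lnot (\lnot (d \lor b) \lor c) \lor c) \lor (b \land c)   — double negation
≡ c \lor d \lor (\lnot \lnot (\lnot (d \lor b) \lor c) \land \lnot c) \lor (b \land c)   — De Morgan
≡ c \lor d \lor ((\lnot (d \lor b) \lor c) \land \lnot c) \lor (b \land c)   — double negation
≡ c \lor d \lor (((\lnot d \land \lnot b) \lor c) \land \lnot c) \lor (b \land c)   — De Morgan
≡ (c \lor d \lor \lnot d \lor c \lor b) \land (c \lor d \lor \lnot d \lor c \lor c) \land (c \lor d \lor \lnot b \lor c \lor b) \land (c \lor d \lor \lnot b \lor c \lor c) \land (c \lor d \lor \lnot c \lor b) \land (c \lor d \lor \lnot c \lor c)   — distribute \lor over \land
≡ c \lor d \lor \lnot b   — simplify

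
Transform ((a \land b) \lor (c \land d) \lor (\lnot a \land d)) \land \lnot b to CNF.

((a \land b) \lor (c \land d) \lor (\lnot a \land d)) \land \lnot b
≡ (a \lor c \lor \lnot a) \land (a \lor c \lor d) \land (a \lor d \lor \lnot a) \land (a \lor d \lor d) \land (b \lor c \lor \lnot a) \land (b \lor c \lor d) \land (b \lor d \lor \lnot a) \land (b \lor d \lor d) \land \lnot b   [distribute \lor over \land]
≡ (a \lor d) \land (b \lor c \lor \lnot a) \land (b \lor d) \land \lnot b   [simplify]

(a \lor d) \land (b \lor c \lor \lnot a) \land (b \lor d) \land \lnot b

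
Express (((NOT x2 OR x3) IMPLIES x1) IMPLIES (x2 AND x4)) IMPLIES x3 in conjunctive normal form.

(((NOT x2 OR x3) IMPLIES x1) IMPLIES (x2 AND x4)) IMPLIES x3
= NOT (((NOT x2 OR x3) IMPLIES x1) IMPLIES (x2 AND x4)) OR x3
= NOT (NOT ((NOT x2 OR x3) IMPLIES x1) OR (x2 AND x4)) OR x3
= NOT (NOT (NOT (NOT x2 OR x3) OR x1) OR (x2 AND x4)) OR x3
= (NOT NOT (NOT (NOT x2 OR x3) OR x1) AND NOT (x2 AND x4)) OR x3
= ((NOT (NOT x2 OR x3) OR x1) AND NOT (x2 AND x4)) OR x3
= (((NOT NOT x2 AND NOT x3) OR x1) AND NOT (x2 AND x4)) OR x3
= (((x2 AND NOT x3) OR x1) AND NOT (x2 AND x4)) OR x3
= (((x2 AND NOT x3) OR x1) AND (NOT x2 OR NOT x4)) OR x3
= (x2 OR x1 OR x3) AND (NOT x3 OR x1 OR x3) AND (NOT x2 OR NOT x4 OR x3)
= (x2 OR x1 OR x3) AND (NOT x2 OR NOT x4 OR x3)

(x2 OR x1 OR x3) AND (NOT x2 OR NOT x4 OR x3)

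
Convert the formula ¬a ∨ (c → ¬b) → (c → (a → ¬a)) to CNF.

¬a ∨ (c → ¬b) → (c → (a → ¬a))
≡ ¬(¬a ∨ (c → ¬b)) ∨ (c → (a → ¬a))   [eliminate →]
≡ ¬(¬a ∨ ¬c ∨ ¬b) ∨ (c → (a → ¬a))   [eliminate →]
≡ ¬(¬a ∨ ¬c ∨ ¬b) ∨ ¬c ∨ (a → ¬a)   [eliminate →]
≡ ¬(¬a ∨ ¬c ∨ ¬b) ∨ ¬c ∨ ¬a ∨ ¬a   [eliminate →]
≡ ¬¬a ∧ ¬¬c ∧ ¬¬b ∨ ¬c ∨ ¬a ∨ ¬a   [De Morgan]
≡ a ∧ ¬¬c ∧ ¬¬b ∨ ¬c ∨ ¬a ∨ ¬a   [double negation]
≡ a ∧ c ∧ ¬¬b ∨ ¬c ∨ ¬a ∨ ¬a   [double negation]
≡ a ∧ c ∧ b ∨ ¬c ∨ ¬a ∨ ¬a   [double negation]
≡ (a ∨ ¬c ∨ ¬a ∨ ¬a) ∧ (c ∨ ¬c ∨ ¬a ∨ ¬a) ∧ (b ∨ ¬c ∨ ¬a ∨ ¬a)   [distribute ∨ over ∧]
≡ b ∨ ¬c ∨ ¬a   [simplify]

b ∨ ¬c ∨ ¬a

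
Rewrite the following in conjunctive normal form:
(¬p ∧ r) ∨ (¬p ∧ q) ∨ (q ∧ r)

(¬p ∨ q) ∧ (¬p ∨ r) ∧ (r ∨ q)

(¬p ∧ r) ∨ (¬p ∧ q) ∨ (q ∧ r)
≡ (¬p ∨ ¬p ∨ q) ∧ (¬p ∨ ¬p ∨ r) ∧ (¬p ∨ q ∨ q) ∧ (¬p ∨ q ∨ r) ∧ (r ∨ ¬p ∨ q) ∧ (r ∨ ¬p ∨ r) ∧ (r ∨ q ∨ q) ∧ (r ∨ q ∨ r)   (distribute ∨ over ∧)
≡ (¬p ∨ q) ∧ (¬p ∨ r) ∧ (r ∨ q)   (simplify)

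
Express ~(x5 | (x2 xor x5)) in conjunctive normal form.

~x5 & (~x2 | x5)

~(x5 | (x2 xor x5))
= ~(x5 | ((x2 | x5) & ~(x2 & x5)))
= ~x5 & ~((x2 | x5) & ~(x2 & x5))
= ~x5 & (~(x2 | x5) | ~~(x2 & x5))
= ~x5 & ((~x2 & ~x5) | ~~(x2 & x5))
= ~x5 & ((~x2 & ~x5) | (x2 & x5))
= ~x5 & (~x2 | x2) & (~x2 | x5) & (~x5 | x2) & (~x5 | x5)
= ~x5 & (~x2 | x5)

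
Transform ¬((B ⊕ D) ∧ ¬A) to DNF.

¬((B ⊕ D) ∧ ¬A)
⇔ ¬(((B ∧ ¬D) ∨ (¬B ∧ D)) ∧ ¬A)   [expand ⊕]
⇔ ¬((B ∧ ¬D) ∨ (¬B ∧ D)) ∨ ¬¬A   [De Morgan]
⇔ (¬(B ∧ ¬D) ∧ ¬(¬B ∧ D)) ∨ ¬¬A   [De Morgan]
⇔ ((¬B ∨ ¬¬D) ∧ ¬(¬B ∧ D)) ∨ ¬¬A   [De Morgan]
⇔ ((¬B ∨ D) ∧ ¬(¬B ∧ D)) ∨ ¬¬A   [double negation]
⇔ ((¬B ∨ D) ∧ (¬¬B ∨ ¬D)) ∨ ¬¬A   [De Morgan]
⇔ ((¬B ∨ D) ∧ (B ∨ ¬D)) ∨ ¬¬A   [double negation]
⇔ ((¬B ∨ D) ∧ (B ∨ ¬D)) ∨ A   [double negation]
⇔ (¬B ∧ B) ∨ (¬B ∧ ¬D) ∨ (D ∧ B) ∨ (D ∧ ¬D) ∨ A   [distribute ∧ over ∨]
⇔ (¬B ∧ ¬D) ∨ (D ∧ B) ∨ A   [simplify]

(¬B ∧ ¬D) ∨ (D ∧ B) ∨ A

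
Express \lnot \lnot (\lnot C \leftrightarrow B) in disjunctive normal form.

\lnot \lnot (\lnot C \leftrightarrow B)
≡ \lnot \lnot ((\lnot C \to B) \land (B \to \lnot C))   (eliminate \leftrightarrow)
≡ \lnot \lnot ((\lnot \lnot C \lor B) \land (B \to \lnot C))   (eliminate \to)
≡ \lnot \lnot ((\lnot \lnot C \lor B) \land (\lnot B \lor \lnot C))   (eliminate \to)
≡ (\lnot \lnot C \lor B) \land (\lnot B \lor \lnot C)   (double negation)
≡ (C \lor B) \land (\lnot B \lor \lnot C)   (double negation)
≡ (C \land \lnot B) \lor (C \land \lnot C) \lor (B \land \lnot B) \lor (B \land \lnot C)   (distribute \land over \lor)
≡ (C \land \lnot B) \lor (B \land \lnot C)   (simplify)

(C \land \lnot B) \lor (B \land \lnot C)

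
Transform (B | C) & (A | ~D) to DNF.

(B | C) & (A | ~D)
= (B & A) | (B & ~D) | (C & A) | (C & ~D)   [distribute & over |]

(B & A) | (B & ~D) | (C & A) | (C & ~D)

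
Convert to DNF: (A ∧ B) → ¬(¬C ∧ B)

(A ∧ B) → ¬(¬C ∧ B)
⇔ ¬(A ∧ B) ∨ ¬(¬C ∧ B)
⇔ ¬A ∨ ¬B ∨ ¬(¬C ∧ B)
⇔ ¬A ∨ ¬B ∨ ¬¬C ∨ ¬B
⇔ ¬A ∨ ¬B ∨ C ∨ ¬B
⇔ ¬A ∨ ¬B ∨ C

¬A ∨ ¬B ∨ C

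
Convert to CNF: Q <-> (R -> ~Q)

(~Q | ~R) & Q

Q <-> (R -> ~Q)
= (Q -> (R -> ~Q)) & ((R -> ~Q) -> Q)   [eliminate <->]
= (~Q | (R -> ~Q)) & ((R -> ~Q) -> Q)   [eliminate ->]
= (~Q | ~R | ~Q) & ((R -> ~Q) -> Q)   [eliminate ->]
= (~Q | ~R | ~Q) & (~(R -> ~Q) | Q)   [eliminate ->]
= (~Q | ~R | ~Q) & (~(~R | ~Q) | Q)   [eliminate ->]
= (~Q | ~R | ~Q) & ((~~R & ~~Q) | Q)   [De Morgan]
= (~Q | ~R | ~Q) & ((R & ~~Q) | Q)   [double negation]
= (~Q | ~R | ~Q) & ((R & Q) | Q)   [double negation]
= (~Q | ~R | ~Q) & (R | Q) & (Q | Q)   [distribute | over &]
= (~Q | ~R) & Q   [simplify]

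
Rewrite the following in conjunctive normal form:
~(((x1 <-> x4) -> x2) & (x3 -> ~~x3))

(~x1 | x4 | x3) & (~x1 | x4 | ~x3) & (~x4 | x1 | x3) & (~x4 | x1 | ~x3) & (~x2 | x3) & (~x2 | ~x3)

~(((x1 <-> x4) -> x2) & (x3 -> ~~x3))
= ~((~(x1 <-> x4) | x2) & (x3 -> ~~x3))   [eliminate ->]
= ~((~((x1 -> x4) & (x4 -> x1)) | x2) & (x3 -> ~~x3))   [eliminate <->]
= ~((~((~x1 | x4) & (x4 -> x1)) | x2) & (x3 -> ~~x3))   [eliminate ->]
= ~((~((~x1 | x4) & (~x4 | x1)) | x2) & (x3 -> ~~x3))   [eliminate ->]
= ~((~((~x1 | x4) & (~x4 | x1)) | x2) & (~x3 | ~~x3))   [eliminate ->]
= ~(~((~x1 | x4) & (~x4 | x1)) | x2) | ~(~x3 | ~~x3)   [De Morgan]
= (~~((~x1 | x4) & (~x4 | x1)) & ~x2) | ~(~x3 | ~~x3)   [De Morgan]
= ((~x1 | x4) & (~x4 | x1) & ~x2) | ~(~x3 | ~~x3)   [double negation]
= ((~x1 | x4) & (~x4 | x1) & ~x2) | (~~x3 & ~~~x3)   [De Morgan]
= ((~x1 | x4) & (~x4 | x1) & ~x2) | (x3 & ~~~x3)   [double negation]
= ((~x1 | x4) & (~x4 | x1) & ~x2) | (x3 & ~x3)   [double negation]
= (~x1 | x4 | x3) & (~x1 | x4 | ~x3) & (~x4 | x1 | x3) & (~x4 | x1 | ~x3) & (~x2 | x3) & (~x2 | ~x3)   [distribute | over &]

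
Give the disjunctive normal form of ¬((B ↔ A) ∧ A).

(A ∧ ¬B) ∨ ¬A

¬((B ↔ A) ∧ A)
≡ ¬((B → A) ∧ (A → B) ∧ A)   [eliminate ↔]
≡ ¬((¬B ∨ A) ∧ (A → B) ∧ A)   [eliminate →]
≡ ¬((¬B ∨ A) ∧ (¬A ∨ B) ∧ A)   [eliminate →]
≡ ¬(¬B ∨ A) ∨ ¬(¬A ∨ B) ∨ ¬A   [De Morgan]
≡ (¬¬B ∧ ¬A) ∨ ¬(¬A ∨ B) ∨ ¬A   [De Morgan]
≡ (B ∧ ¬A) ∨ ¬(¬A ∨ B) ∨ ¬A   [double negation]
≡ (B ∧ ¬A) ∨ (¬¬A ∧ ¬B) ∨ ¬A   [De Morgan]
≡ (B ∧ ¬A) ∨ (A ∧ ¬B) ∨ ¬A   [double negation]
≡ (A ∧ ¬B) ∨ ¬A   [simplify]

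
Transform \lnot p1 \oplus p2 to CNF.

(\lnot p1 \lor p2) \land (p1 \lor \lnot p2)

\lnot p1 \oplus p2
= (\lnot p1 \lor p2) \land \lnot (\lnot p1 \land p2)   (expand \oplus)
= (\lnot p1 \lor p2) \land (\lnot \lnot p1 \lor \lnot p2)   (De Morgan)
= (\lnot p1 \lor p2) \land (p1 \lor \lnot p2)   (double negation)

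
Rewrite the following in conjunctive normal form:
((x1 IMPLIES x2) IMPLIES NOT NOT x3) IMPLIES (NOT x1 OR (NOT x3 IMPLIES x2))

((x1 IMPLIES x2) IMPLIES NOT NOT x3) IMPLIES (NOT x1 OR (NOT x3 IMPLIES x2))
≡ NOT ((x1 IMPLIES x2) IMPLIES NOT NOT x3) OR NOT x1 OR (NOT x3 IMPLIES x2)
≡ NOT (NOT (x1 IMPLIES x2) OR NOT NOT x3) OR NOT x1 OR (NOT x3 IMPLIES x2)
≡ NOT (NOT (NOT x1 OR x2) OR NOT NOT x3) OR NOT x1 OR (NOT x3 IMPLIES x2)
≡ NOT (NOT (NOT x1 OR x2) OR NOT NOT x3) OR NOT x1 OR NOT NOT x3 OR x2
≡ (NOT NOT (NOT x1 OR x2) AND NOT NOT NOT x3) OR NOT x1 OR NOT NOT x3 OR x2
≡ ((NOT x1 OR x2) AND NOT NOT NOT x3) OR NOT x1 OR NOT NOT x3 OR x2
≡ ((NOT x1 OR x2) AND NOT x3) OR NOT x1 OR NOT NOT x3 OR x2
≡ ((NOT x1 OR x2) AND NOT x3) OR NOT x1 OR x3 OR x2
≡ (NOT x1 OR x2 OR NOT x1 OR x3 OR x2) AND (NOT x3 OR NOT x1 OR x3 OR x2)
≡ NOT x1 OR x2 OR x3

NOT x1 OR x2 OR x3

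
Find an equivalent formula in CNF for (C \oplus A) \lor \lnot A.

(C \oplus A) \lor \lnot A
= ((C \lor A) \land \lnot (C \land A)) \lor \lnot A   [expand \oplus]
= ((C \lor A) \land (\lnot C \lor \lnot A)) \lor \lnot A   [De Morgan]
= (C \lor A \lor \lnot A) \land (\lnot C \lor \lnot A \lor \lnot A)   [distribute \lor over \land]
= \lnot C \lor \lnot A   [simplify]

\lnot C \lor \lnot A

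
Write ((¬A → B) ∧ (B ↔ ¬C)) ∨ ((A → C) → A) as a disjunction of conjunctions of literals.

((¬A → B) ∧ (B ↔ ¬C)) ∨ ((A → C) → A)
≡ ((¬¬A ∨ B) ∧ (B ↔ ¬C)) ∨ ((A → C) → A)   [eliminate →]
≡ ((¬¬A ∨ B) ∧ (B → ¬C) ∧ (¬C → B)) ∨ ((A → C) → A)   [eliminate ↔]
≡ ((¬¬A ∨ B) ∧ (¬B ∨ ¬C) ∧ (¬C → B)) ∨ ((A → C) → A)   [eliminate →]
≡ ((¬¬A ∨ B) ∧ (¬B ∨ ¬C) ∧ (¬¬C ∨ B)) ∨ ((A → C) → A)   [eliminate →]
≡ ((¬¬A ∨ B) ∧ (¬B ∨ ¬C) ∧ (¬¬C ∨ B)) ∨ ¬(A → C) ∨ A   [eliminate →]
≡ ((¬¬A ∨ B) ∧ (¬B ∨ ¬C) ∧ (¬¬C ∨ B)) ∨ ¬(¬A ∨ C) ∨ A   [eliminate →]
≡ ((A ∨ B) ∧ (¬B ∨ ¬C) ∧ (¬¬C ∨ B)) ∨ ¬(¬A ∨ C) ∨ A   [double negation]
≡ ((A ∨ B) ∧ (¬B ∨ ¬C) ∧ (C ∨ B)) ∨ ¬(¬A ∨ C) ∨ A   [double negation]
≡ ((A ∨ B) ∧ (¬B ∨ ¬C) ∧ (C ∨ B)) ∨ (¬¬A ∧ ¬C) ∨ A   [De Morgan]
≡ ((A ∨ B) ∧ (¬B ∨ ¬C) ∧ (C ∨ B)) ∨ (A ∧ ¬C) ∨ A   [double negation]
≡ (A ∧ ¬B ∧ C) ∨ (A ∧ ¬B ∧ B) ∨ (A ∧ ¬C ∧ C) ∨ (A ∧ ¬C ∧ B) ∨ (B ∧ ¬B ∧ C) ∨ (B ∧ ¬B ∧ B) ∨ (B ∧ ¬C ∧ C) ∨ (B ∧ ¬C ∧ B) ∨ (A ∧ ¬C) ∨ A   [distribute ∧ over ∨]
≡ (B ∧ ¬C) ∨ A   [simplify]

(B ∧ ¬C) ∨ A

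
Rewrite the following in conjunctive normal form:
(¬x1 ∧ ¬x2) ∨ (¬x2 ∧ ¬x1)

¬x1 ∧ ¬x2

(¬x1 ∧ ¬x2) ∨ (¬x2 ∧ ¬x1)
= (¬x1 ∨ ¬x2) ∧ (¬x1 ∨ ¬x1) ∧ (¬x2 ∨ ¬x2) ∧ (¬x2 ∨ ¬x1)   [distribute ∨ over ∧]
= ¬x1 ∧ ¬x2   [simplify]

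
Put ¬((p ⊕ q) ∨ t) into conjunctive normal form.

(¬p ∨ q) ∧ (¬q ∨ p) ∧ ¬t

¬((p ⊕ q) ∨ t)
≡ ¬(((p ∨ q) ∧ ¬(p ∧ q)) ∨ t)   [expand ⊕]
≡ ¬((p ∨ q) ∧ ¬(p ∧ q)) ∧ ¬t   [De Morgan]
≡ (¬(p ∨ q) ∨ ¬¬(p ∧ q)) ∧ ¬t   [De Morgan]
≡ ((¬p ∧ ¬q) ∨ ¬¬(p ∧ q)) ∧ ¬t   [De Morgan]
≡ ((¬p ∧ ¬q) ∨ (p ∧ q)) ∧ ¬t   [double negation]
≡ (¬p ∨ p) ∧ (¬p ∨ q) ∧ (¬q ∨ p) ∧ (¬q ∨ q) ∧ ¬t   [distribute ∨ over ∧]
≡ (¬p ∨ q) ∧ (¬q ∨ p) ∧ ¬t   [simplify]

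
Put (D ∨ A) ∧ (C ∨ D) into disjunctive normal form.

(D ∨ A) ∧ (C ∨ D)
= (D ∧ C) ∨ (D ∧ D) ∨ (A ∧ C) ∨ (A ∧ D)   (distribute ∧ over ∨)
= D ∨ (A ∧ C)   (simplify)

D ∨ (A ∧ C)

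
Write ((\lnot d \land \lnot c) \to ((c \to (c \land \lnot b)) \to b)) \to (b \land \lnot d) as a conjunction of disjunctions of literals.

\lnot d \land (\lnot c \lor b)

((\lnot d \land \lnot c) \to ((c \to (c \land \lnot b)) \to b)) \to (b \land \lnot d)
= \lnot ((\lnot d \land \lnot c) \to ((c \to (c \land \lnot b)) \to b)) \lor (b \land \lnot d)   — eliminate \to
= \lnot (\lnot (\lnot d \land \lnot c) \lor ((c \to (c \land \lnot b)) \to b)) \lor (b \land \lnot d)   — eliminate \to
= \lnot (\lnot (\lnot d \land \lnot c) \lor \lnot (c \to (c \land \lnot b)) \lor b) \lor (b \land \lnot d)   — eliminate \to
= \lnot (\lnot (\lnot d \land \lnot c) \lor \lnot (\lnot c \lor (c \land \lnot b)) \lor b) \lor (b \land \lnot d)   — eliminate \to
= (\lnot \lnot (\lnot d \land \lnot c) \land \lnot \lnot (\lnot c \lor (c \land \lnot b)) \land \lnot b) \lor (b \land \lnot d)   — De Morgan
= (\lnot d \land \lnot c \land \lnot \lnot (\lnot c \lor (c \land \lnot b)) \land \lnot b) \lor (b \land \lnot d)   — double negation
= (\lnot d \land \lnot c \land (\lnot c \lor (c \land \lnot b)) \land \lnot b) \lor (b \land \lnot d)   — double negation
= (\lnot d \lor b) \land (\lnot d \lor \lnot d) \land (\lnot c \lor b) \land (\lnot c \lor \lnot d) \land (\lnot c \lor c \lor b) \land (\lnot c \lor c \lor \lnot d) \land (\lnot c \lor \lnot b \lor b) \land (\lnot c \lor \lnot b \lor \lnot d) \land (\lnot b \lor b) \land (\lnot b \lor \lnot d)   — distribute \lor over \land
= \lnot d \land (\lnot c \lor b)   — simplify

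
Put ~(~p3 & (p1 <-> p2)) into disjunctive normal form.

~(~p3 & (p1 <-> p2))
⇔ ~(~p3 & (p1 -> p2) & (p2 -> p1))   — eliminate <->
⇔ ~(~p3 & (~p1 | p2) & (p2 -> p1))   — eliminate ->
⇔ ~(~p3 & (~p1 | p2) & (~p2 | p1))   — eliminate ->
⇔ ~~p3 | ~(~p1 | p2) | ~(~p2 | p1)   — De Morgan
⇔ p3 | ~(~p1 | p2) | ~(~p2 | p1)   — double negation
⇔ p3 | (~~p1 & ~p2) | ~(~p2 | p1)   — De Morgan
⇔ p3 | (p1 & ~p2) | ~(~p2 | p1)   — double negation
⇔ p3 | (p1 & ~p2) | (~~p2 & ~p1)   — De Morgan
⇔ p3 | (p1 & ~p2) | (p2 & ~p1)   — double negation

p3 | (p1 & ~p2) | (p2 & ~p1)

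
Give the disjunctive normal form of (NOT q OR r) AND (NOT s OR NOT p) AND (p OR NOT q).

(NOT q AND NOT s) OR (NOT q AND NOT p) OR (r AND NOT s AND p)

(NOT q OR r) AND (NOT s OR NOT p) AND (p OR NOT q)
= (NOT q AND NOT s AND p) OR (NOT q AND NOT s AND NOT q) OR (NOT q AND NOT p AND p) OR (NOT q AND NOT p AND NOT q) OR (r AND NOT s AND p) OR (r AND NOT s AND NOT q) OR (r AND NOT p AND p) OR (r AND NOT p AND NOT q)
= (NOT q AND NOT s) OR (NOT q AND NOT p) OR (r AND NOT s AND p)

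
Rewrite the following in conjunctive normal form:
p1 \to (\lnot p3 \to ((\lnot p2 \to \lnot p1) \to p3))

\lnot p1 \lor p3 \lor \lnot p2

p1 \to (\lnot p3 \to ((\lnot p2 \to \lnot p1) \to p3))
≡ \lnot p1 \lor (\lnot p3 \to ((\lnot p2 \to \lnot p1) \to p3))
≡ \lnot p1 \lor \lnot \lnot p3 \lor ((\lnot p2 \to \lnot p1) \to p3)
≡ \lnot p1 \lor \lnot \lnot p3 \lor \lnot (\lnot p2 \to \lnot p1) \lor p3
≡ \lnot p1 \lor \lnot \lnot p3 \lor \lnot (\lnot \lnot p2 \lor \lnot p1) \lor p3
≡ \lnot p1 \lor p3 \lor \lnot (\lnot \lnot p2 \lor \lnot p1) \lor p3
≡ \lnot p1 \lor p3 \lor (\lnot \lnot \lnot p2 \land \lnot \lnot p1) \lor p3
≡ \lnot p1 \lor p3 \lor (\lnot p2 \land \lnot \lnot p1) \lor p3
≡ \lnot p1 \lor p3 \lor (\lnot p2 \land p1) \lor p3
≡ (\lnot p1 \lor p3 \lor \lnot p2 \lor p3) \land (\lnot p1 \lor p3 \lor p1 \lor p3)
≡ \lnot p1 \lor p3 \lor \lnot p2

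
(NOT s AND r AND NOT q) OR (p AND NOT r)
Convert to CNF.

(NOT s AND r AND NOT q) OR (p AND NOT r)
≡ (NOT s OR p) AND (NOT s OR NOT r) AND (r OR p) AND (r OR NOT r) AND (NOT q OR p) AND (NOT q OR NOT r)   [distribute OR over AND]
≡ (NOT s OR p) AND (NOT s OR NOT r) AND (r OR p) AND (NOT q OR p) AND (NOT q OR NOT r)   [simplify]

(NOT s OR p) AND (NOT s OR NOT r) AND (r OR p) AND (NOT q OR p) AND (NOT q OR NOT r)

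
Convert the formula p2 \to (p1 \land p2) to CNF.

\lnot p2 \lor p1

p2 \to (p1 \land p2)
≡ \lnot p2 \lor (p1 \land p2)   — eliminate \to
≡ (\lnot p2 \lor p1) \land (\lnot p2 \lor p2)   — distribute \lor over \land
≡ \lnot p2 \lor p1   — simplify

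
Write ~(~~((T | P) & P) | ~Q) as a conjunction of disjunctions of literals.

~(~~((T | P) & P) | ~Q)
= ~~~((T | P) & P) & ~~Q   [De Morgan]
= ~((T | P) & P) & ~~Q   [double negation]
= (~(T | P) | ~P) & ~~Q   [De Morgan]
= ((~T & ~P) | ~P) & ~~Q   [De Morgan]
= ((~T & ~P) | ~P) & Q   [double negation]
= (~T | ~P) & (~P | ~P) & Q   [distribute | over &]
= ~P & Q   [simplify]

~P & Q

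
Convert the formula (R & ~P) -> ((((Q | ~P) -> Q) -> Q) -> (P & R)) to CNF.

(~R | P | Q) & (~R | P | ~Q)

(R & ~P) -> ((((Q | ~P) -> Q) -> Q) -> (P & R))
= ~(R & ~P) | ((((Q | ~P) -> Q) -> Q) -> (P & R))   [eliminate ->]
= ~(R & ~P) | ~(((Q | ~P) -> Q) -> Q) | (P & R)   [eliminate ->]
= ~(R & ~P) | ~(~((Q | ~P) -> Q) | Q) | (P & R)   [eliminate ->]
= ~(R & ~P) | ~(~(~(Q | ~P) | Q) | Q) | (P & R)   [eliminate ->]
= ~R | ~~P | ~(~(~(Q | ~P) | Q) | Q) | (P & R)   [De Morgan]
= ~R | P | ~(~(~(Q | ~P) | Q) | Q) | (P & R)   [double negation]
= ~R | P | (~~(~(Q | ~P) | Q) & ~Q) | (P & R)   [De Morgan]
= ~R | P | ((~(Q | ~P) | Q) & ~Q) | (P & R)   [double negation]
= ~R | P | (((~Q & ~~P) | Q) & ~Q) | (P & R)   [De Morgan]
= ~R | P | (((~Q & P) | Q) & ~Q) | (P & R)   [double negation]
= (~R | P | ~Q | Q | P) & (~R | P | ~Q | Q | R) & (~R | P | P | Q | P) & (~R | P | P | Q | R) & (~R | P | ~Q | P) & (~R | P | ~Q | R)   [distribute | over &]
= (~R | P | Q) & (~R | P | ~Q)   [simplify]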